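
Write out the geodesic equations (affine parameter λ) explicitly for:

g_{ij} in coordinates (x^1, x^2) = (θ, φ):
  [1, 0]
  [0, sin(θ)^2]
Geodesic equation: d^2x^k/dλ^2 + Γ^k_{ij} (dx^i/dλ)(dx^j/dλ) = 0.
Non-zero Christoffel symbols:
Γ^θ_{φ φ} = -sin(2*θ)/2
Γ^φ_{θ φ} = 1/tan(θ)
Substituting (the symmetric pair Γ^k_{ij}, Γ^k_{ji} combines into a factor 2):
d^2θ/dλ^2 - (sin(2*θ)/2) (dφ/dλ)^2 = 0
d^2φ/dλ^2 + (2/tan(θ)) (dθ/dλ)(dφ/dλ) = 0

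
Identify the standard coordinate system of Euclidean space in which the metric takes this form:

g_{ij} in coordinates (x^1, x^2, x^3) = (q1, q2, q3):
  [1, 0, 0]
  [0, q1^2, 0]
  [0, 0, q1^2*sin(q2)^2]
The line element ds^2 = dq1^2 + q1^2 dq2^2 + q1^2 sin(q2)^2 dq3^2 is dr^2 + r^2 dθ^2 + r^2 sin(θ)^2 dφ^2 with q1 = r, q2 = θ, q3 = φ.
spherical coordinates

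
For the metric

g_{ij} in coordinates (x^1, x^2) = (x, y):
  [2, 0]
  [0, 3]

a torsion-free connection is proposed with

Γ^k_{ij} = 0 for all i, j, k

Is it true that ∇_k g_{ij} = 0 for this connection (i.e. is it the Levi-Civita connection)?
Using ∇_k g_{ij} = ∂_k g_{ij} - Γ^m_{ki} g_{mj} - Γ^m_{kj} g_{im}:
e.g. ∇_x g_{xx} = (0) - (0) - (0) = 0
Every component ∇_k g_{ij} vanishes: the connection is metric compatible.
Yes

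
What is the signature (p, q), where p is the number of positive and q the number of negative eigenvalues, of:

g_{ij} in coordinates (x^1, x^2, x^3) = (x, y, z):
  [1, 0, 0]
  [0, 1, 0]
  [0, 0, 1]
The metric is diagonal, so its eigenvalues are the diagonal entries: 1, 1, 1 (at a generic point, where coordinate-dependent entries are positive).
3 positive, 0 negative.
(3, 0) - Riemannian (positive definite)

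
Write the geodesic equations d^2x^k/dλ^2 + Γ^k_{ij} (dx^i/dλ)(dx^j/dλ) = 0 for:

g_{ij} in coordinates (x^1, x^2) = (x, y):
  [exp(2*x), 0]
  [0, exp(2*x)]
Geodesic equation: d^2x^k/dλ^2 + Γ^k_{ij} (dx^i/dλ)(dx^j/dλ) = 0.
Non-zero Christoffel symbols:
Γ^x_{x x} = 1
Γ^x_{y y} = -1
Γ^y_{x y} = 1
Substituting (the symmetric pair Γ^k_{ij}, Γ^k_{ji} combines into a factor 2):
d^2x/dλ^2 + (dx/dλ)^2 - (dy/dλ)^2 = 0
d^2y/dλ^2 + 2 (dx/dλ)(dy/dλ) = 0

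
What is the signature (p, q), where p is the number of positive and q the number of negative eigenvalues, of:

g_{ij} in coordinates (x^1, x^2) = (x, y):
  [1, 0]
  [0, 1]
The metric is diagonal, so its eigenvalues are the diagonal entries: 1, 1 (at a generic point, where coordinate-dependent entries are positive).
2 positive, 0 negative.
(2, 0) - Riemannian (positive definite)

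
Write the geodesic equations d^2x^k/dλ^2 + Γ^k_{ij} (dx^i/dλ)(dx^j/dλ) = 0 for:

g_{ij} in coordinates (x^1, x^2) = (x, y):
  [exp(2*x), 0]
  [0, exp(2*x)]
Geodesic equation: d^2x^k/dλ^2 + Γ^k_{ij} (dx^i/dλ)(dx^j/dλ) = 0.
Non-zero Christoffel symbols:
Γ^x_{x x} = 1
Γ^x_{y y} = -1
Γ^y_{x y} = 1
Substituting (the symmetric pair Γ^k_{ij}, Γ^k_{ji} combines into a factor 2):
d^2x/dλ^2 + (dx/dλ)^2 - (dy/dλ)^2 = 0
d^2y/dλ^2 + 2 (dx/dλ)(dy/dλ) = 0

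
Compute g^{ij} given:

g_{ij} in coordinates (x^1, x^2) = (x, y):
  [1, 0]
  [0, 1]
The metric is diagonal, so g^{ij} is diagonal with entries 1/g_{ii}: diag(1, 1).
g^{ij}:
  [1, 0]
  [0, 1]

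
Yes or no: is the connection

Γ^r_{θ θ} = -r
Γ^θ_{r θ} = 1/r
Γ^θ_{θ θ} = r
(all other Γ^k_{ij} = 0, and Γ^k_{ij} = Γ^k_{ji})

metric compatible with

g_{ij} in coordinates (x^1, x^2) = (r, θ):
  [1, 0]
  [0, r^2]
Using ∇_k g_{ij} = ∂_k g_{ij} - Γ^m_{ki} g_{mj} - Γ^m_{kj} g_{im}:
∇_θ g_{θθ} = (0) - (r^3) - (r^3) = -2*r^3 ≠ 0
So the connection is not metric compatible (it is not the Levi-Civita connection).
No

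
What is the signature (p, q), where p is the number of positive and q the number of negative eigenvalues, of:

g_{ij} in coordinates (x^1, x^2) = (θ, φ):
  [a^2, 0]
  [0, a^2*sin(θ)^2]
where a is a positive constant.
The metric is diagonal, so its eigenvalues are the diagonal entries: a^2, a^2*sin(θ)^2 (at a generic point, where coordinate-dependent entries are positive).
2 positive, 0 negative.
(2, 0) - Riemannian (positive definite)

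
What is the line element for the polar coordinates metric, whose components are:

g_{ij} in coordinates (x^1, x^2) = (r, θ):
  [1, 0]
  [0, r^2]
ds^2 = g_{ij} dx^i dx^j; only the non-zero components contribute.
ds^2 = dr^2 + r^2 dθ^2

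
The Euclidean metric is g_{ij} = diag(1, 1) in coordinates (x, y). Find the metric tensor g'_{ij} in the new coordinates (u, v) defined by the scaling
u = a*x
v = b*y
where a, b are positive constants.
Invert the transformation: x = u/a, y = v/b
g'_{ij} = (∂x^k/∂x'^i)(∂x^l/∂x'^j) g_{kl}; with g_{kl} = δ_{kl} this is Σ_k (∂x^k/∂x'^i)(∂x^k/∂x'^j).
Jacobian: ∂x/∂u = 1/a, ∂x/∂v = 0, ∂y/∂u = 0, ∂y/∂v = 1/b
g'_{uu} = (1/a)(1/a) + (0)(0) = 1/a^2
g'_{uv} = (1/a)(0) + (0)(1/b) = 0
g'_{vv} = (0)(0) + (1/b)(1/b) = 1/b^2
g'_{ij} = diag(1/a^2, 1/b^2)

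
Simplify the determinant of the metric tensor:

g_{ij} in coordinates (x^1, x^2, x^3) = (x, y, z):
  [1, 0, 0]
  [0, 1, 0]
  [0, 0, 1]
Diagonal metric: det(g) = g_{11}·g_{22}·g_{33}
= (1)·(1)·(1)
det(g) = 1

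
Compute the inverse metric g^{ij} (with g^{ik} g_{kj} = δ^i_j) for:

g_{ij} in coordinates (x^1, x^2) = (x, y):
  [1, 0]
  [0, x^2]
The metric is diagonal, so g^{ij} is diagonal with entries 1/g_{ii}: diag(1, 1/(x^2)).
g^{ij}:
  [1, 0]
  [0, 1/x^2]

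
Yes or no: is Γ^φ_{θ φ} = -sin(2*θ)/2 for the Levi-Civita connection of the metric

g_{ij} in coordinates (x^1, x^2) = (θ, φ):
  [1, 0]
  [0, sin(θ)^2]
Γ^φ_{θ φ} = (1/2) g^{φφ} (∂_θ g_{φφ} + ∂_φ g_{φθ} - ∂_φ g_{θφ}) = (1/2)(1/sin(θ)^2)((sin(2*θ)) + (0) - (0)) = 1/tan(θ)
This differs from the proposed value -sin(2*θ)/2.
No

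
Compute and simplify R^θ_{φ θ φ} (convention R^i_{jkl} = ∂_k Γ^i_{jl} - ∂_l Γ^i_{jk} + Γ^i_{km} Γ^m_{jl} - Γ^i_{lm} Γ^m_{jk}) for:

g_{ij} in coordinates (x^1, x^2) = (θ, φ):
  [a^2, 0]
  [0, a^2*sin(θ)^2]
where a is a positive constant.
Non-zero Christoffel symbols (Γ^k_{ij} = Γ^k_{ji}):
Γ^θ_{φ φ} = -sin(2*θ)/2
Γ^φ_{θ φ} = 1/tan(θ)
R^θ_{φ θ φ} = ∂_θ Γ^θ_{φ φ} - ∂_φ Γ^θ_{φ θ} + Γ^θ_{θ m} Γ^m_{φ φ} - Γ^θ_{φ m} Γ^m_{φ θ}
  = (-cos(2*θ)) - (0) + (0) - (-cos(θ)^2) = sin(θ)^2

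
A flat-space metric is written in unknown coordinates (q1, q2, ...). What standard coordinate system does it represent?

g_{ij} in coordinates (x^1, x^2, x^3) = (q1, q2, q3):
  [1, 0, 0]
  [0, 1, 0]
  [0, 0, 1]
All components are constant and the metric is the identity, i.e. orthonormal rectilinear coordinates.
Cartesian (3D) coordinates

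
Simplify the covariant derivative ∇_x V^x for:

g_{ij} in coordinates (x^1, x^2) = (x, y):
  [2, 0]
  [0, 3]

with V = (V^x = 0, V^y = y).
All Christoffel symbols are zero.
∇_x V^x = ∂_x V^x + Γ^x_{x j} V^j
  = (0) + (0)(0) + (0)(y)
  = 0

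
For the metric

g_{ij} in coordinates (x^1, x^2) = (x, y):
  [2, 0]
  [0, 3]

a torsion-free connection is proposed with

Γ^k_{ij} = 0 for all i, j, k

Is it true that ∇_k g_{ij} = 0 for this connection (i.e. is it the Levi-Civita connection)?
Using ∇_k g_{ij} = ∂_k g_{ij} - Γ^m_{ki} g_{mj} - Γ^m_{kj} g_{im}:
e.g. ∇_x g_{yy} = (0) - (0) - (0) = 0
Every component ∇_k g_{ij} vanishes: the connection is metric compatible.
Yes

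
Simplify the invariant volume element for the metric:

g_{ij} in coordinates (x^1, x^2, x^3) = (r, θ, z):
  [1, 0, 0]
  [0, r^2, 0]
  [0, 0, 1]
det(g) = r^2
√|det(g)| = r
Volume element: dV = r dr dθ dz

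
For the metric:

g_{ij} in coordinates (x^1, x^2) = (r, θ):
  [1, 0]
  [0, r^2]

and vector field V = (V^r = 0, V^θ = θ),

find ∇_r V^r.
Non-zero Christoffel symbols:
Γ^r_{θ θ} = -r
Γ^θ_{r θ} = 1/r
∇_r V^r = ∂_r V^r + Γ^r_{r j} V^j
  = (0) + (0)(0) + (0)(θ)
  = 0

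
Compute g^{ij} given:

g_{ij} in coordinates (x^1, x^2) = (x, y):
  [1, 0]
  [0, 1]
The metric is diagonal, so g^{ij} is diagonal with entries 1/g_{ii}: diag(1, 1).
g^{ij}:
  [1, 0]
  [0, 1]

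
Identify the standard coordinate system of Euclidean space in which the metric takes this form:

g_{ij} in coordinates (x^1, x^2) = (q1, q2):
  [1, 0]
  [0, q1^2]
The line element ds^2 = dq1^2 + q1^2 dq2^2 is dr^2 + r^2 dθ^2 with q1 = r, q2 = θ.
polar coordinates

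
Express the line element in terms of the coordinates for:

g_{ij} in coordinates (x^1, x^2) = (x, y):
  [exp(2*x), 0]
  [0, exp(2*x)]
ds^2 = g_{ij} dx^i dx^j; only the non-zero components contribute.
ds^2 = exp(2*x) dx^2 + exp(2*x) dy^2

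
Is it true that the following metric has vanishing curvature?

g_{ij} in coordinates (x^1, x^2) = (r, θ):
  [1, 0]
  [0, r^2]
Non-zero Christoffel symbols:
Γ^r_{θ θ} = -r
Γ^θ_{r θ} = 1/r
Ricci tensor: R_{rr} = 0, R_{rθ} = 0, R_{θθ} = 0
All R_{ij} vanish; in 2 dimensions the Riemann tensor is fully determined by the Ricci tensor, so R^i_{jkl} = 0: the metric is flat (curvilinear coordinates on flat space).
Yes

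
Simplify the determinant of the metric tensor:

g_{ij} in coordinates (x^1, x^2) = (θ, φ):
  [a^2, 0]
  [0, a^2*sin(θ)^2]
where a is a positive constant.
For a 2×2 metric: det(g) = g_{11}·g_{22} - g_{12}·g_{21}
= (a^2)·(a^2*sin(θ)^2) - (0)·(0)
= a^4*sin(θ)^2 - 0
det(g) = a^4*sin(θ)^2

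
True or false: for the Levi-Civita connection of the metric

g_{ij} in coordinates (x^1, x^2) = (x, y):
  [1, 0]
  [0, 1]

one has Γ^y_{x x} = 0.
Γ^y_{x x} = (1/2) g^{yy} (∂_x g_{yx} + ∂_x g_{yx} - ∂_y g_{xx}) = (1/2)(1)((0) + (0) - (0)) = 0
This equals the proposed value 0.
True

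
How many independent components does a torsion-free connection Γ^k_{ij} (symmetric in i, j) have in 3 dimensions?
Γ^k_{ij} has n choices for the upper index and n(n+1)/2 independent symmetric lower index pairs.
Total = 3 × 3×4/2 = 3 × 6 = 18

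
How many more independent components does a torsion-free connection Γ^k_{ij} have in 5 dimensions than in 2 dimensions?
Independent components in n dimensions: n × n(n+1)/2 = n^2(n+1)/2.
5D: 5 × 15 = 75
2D: 2 × 3 = 6
Difference = 75 - 6 = 69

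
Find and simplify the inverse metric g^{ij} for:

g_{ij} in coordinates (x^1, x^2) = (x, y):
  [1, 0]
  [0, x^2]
The metric is diagonal, so g^{ij} is diagonal with entries 1/g_{ii}: diag(1, 1/(x^2)).
g^{ij}:
  [1, 0]
  [0, 1/x^2]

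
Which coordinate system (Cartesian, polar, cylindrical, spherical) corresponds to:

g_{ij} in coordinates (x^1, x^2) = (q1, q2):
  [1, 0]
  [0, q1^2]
The line element ds^2 = dq1^2 + q1^2 dq2^2 is dr^2 + r^2 dθ^2 with q1 = r, q2 = θ.
polar coordinates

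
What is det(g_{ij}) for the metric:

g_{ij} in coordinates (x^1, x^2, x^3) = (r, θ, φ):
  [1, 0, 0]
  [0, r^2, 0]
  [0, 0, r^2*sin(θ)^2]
Diagonal metric: det(g) = g_{11}·g_{22}·g_{33}
= (1)·(r^2)·(r^2*sin(θ)^2)
det(g) = r^4*sin(θ)^2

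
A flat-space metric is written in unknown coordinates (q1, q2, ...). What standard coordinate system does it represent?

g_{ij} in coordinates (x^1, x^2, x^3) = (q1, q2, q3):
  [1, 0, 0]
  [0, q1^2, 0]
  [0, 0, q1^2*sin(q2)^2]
The line element ds^2 = dq1^2 + q1^2 dq2^2 + q1^2 sin(q2)^2 dq3^2 is dr^2 + r^2 dθ^2 + r^2 sin(θ)^2 dφ^2 with q1 = r, q2 = θ, q3 = φ.
spherical coordinates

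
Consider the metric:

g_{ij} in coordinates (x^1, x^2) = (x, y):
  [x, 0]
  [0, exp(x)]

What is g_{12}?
With x^1 = x, x^2 = y, g_{12} = g_{xy} is the row-1, column-2 entry of the matrix.
g_{12} = 0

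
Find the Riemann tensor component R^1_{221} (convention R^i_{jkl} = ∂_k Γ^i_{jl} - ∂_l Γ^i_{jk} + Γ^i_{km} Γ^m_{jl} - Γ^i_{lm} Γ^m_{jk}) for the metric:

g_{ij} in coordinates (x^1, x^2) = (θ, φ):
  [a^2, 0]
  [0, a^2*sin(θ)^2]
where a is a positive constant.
Non-zero Christoffel symbols (Γ^k_{ij} = Γ^k_{ji}):
Γ^θ_{φ φ} = -sin(2*θ)/2
Γ^φ_{θ φ} = 1/tan(θ)
R^θ_{φ φ θ} = ∂_φ Γ^θ_{φ θ} - ∂_θ Γ^θ_{φ φ} + Γ^θ_{φ m} Γ^m_{φ θ} - Γ^θ_{θ m} Γ^m_{φ φ}
  = (0) - (-cos(2*θ)) + (-cos(θ)^2) - (0) = -sin(θ)^2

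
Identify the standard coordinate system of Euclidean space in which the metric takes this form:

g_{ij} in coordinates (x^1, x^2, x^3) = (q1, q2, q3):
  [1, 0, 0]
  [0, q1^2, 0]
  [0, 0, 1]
The line element ds^2 = dq1^2 + q1^2 dq2^2 + dq3^2 is dr^2 + r^2 dθ^2 + dz^2 with q1 = r, q2 = θ, q3 = z.
cylindrical coordinates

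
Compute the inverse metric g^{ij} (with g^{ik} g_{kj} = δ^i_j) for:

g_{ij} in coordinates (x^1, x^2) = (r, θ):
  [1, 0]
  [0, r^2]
The metric is diagonal, so g^{ij} is diagonal with entries 1/g_{ii}: diag(1, 1/(r^2)).
g^{ij}:
  [1, 0]
  [0, 1/r^2]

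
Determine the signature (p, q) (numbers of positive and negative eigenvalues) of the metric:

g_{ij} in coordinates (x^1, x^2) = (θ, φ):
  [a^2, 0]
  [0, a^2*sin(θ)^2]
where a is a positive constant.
The metric is diagonal, so its eigenvalues are the diagonal entries: a^2, a^2*sin(θ)^2 (at a generic point, where coordinate-dependent entries are positive).
2 positive, 0 negative.
(2, 0) - Riemannian (positive definite)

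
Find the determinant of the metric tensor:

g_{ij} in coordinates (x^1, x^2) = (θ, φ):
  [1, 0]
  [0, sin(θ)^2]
For a 2×2 metric: det(g) = g_{11}·g_{22} - g_{12}·g_{21}
= (1)·(sin(θ)^2) - (0)·(0)
= sin(θ)^2 - 0
det(g) = sin(θ)^2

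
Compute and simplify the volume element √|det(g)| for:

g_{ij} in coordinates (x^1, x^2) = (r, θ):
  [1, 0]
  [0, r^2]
det(g) = r^2
√|det(g)| = r
Volume element: dV = r dr dθ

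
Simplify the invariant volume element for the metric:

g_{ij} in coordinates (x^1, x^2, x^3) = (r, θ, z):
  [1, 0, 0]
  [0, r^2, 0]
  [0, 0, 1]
det(g) = r^2
√|det(g)| = r
Volume element: dV = r dr dθ dz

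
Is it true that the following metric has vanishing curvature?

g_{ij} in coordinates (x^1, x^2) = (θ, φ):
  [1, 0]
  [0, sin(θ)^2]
Non-zero Christoffel symbols:
Γ^θ_{φ φ} = -sin(2*θ)/2
Γ^φ_{θ φ} = 1/tan(θ)
Ricci tensor: R_{θθ} = 1, R_{θφ} = 0, R_{φφ} = sin(θ)^2
The Ricci tensor is non-zero, so the Riemann tensor is non-zero: not flat.
No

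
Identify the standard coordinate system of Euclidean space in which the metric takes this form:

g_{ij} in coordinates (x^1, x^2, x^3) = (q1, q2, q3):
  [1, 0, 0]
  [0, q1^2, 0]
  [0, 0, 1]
The line element ds^2 = dq1^2 + q1^2 dq2^2 + dq3^2 is dr^2 + r^2 dθ^2 + dz^2 with q1 = r, q2 = θ, q3 = z.
cylindrical coordinates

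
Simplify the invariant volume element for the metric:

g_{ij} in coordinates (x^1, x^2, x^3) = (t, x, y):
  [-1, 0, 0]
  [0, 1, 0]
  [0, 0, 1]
det(g) = -1
√|det(g)| = 1
Volume element: dV = 1 dt dx dy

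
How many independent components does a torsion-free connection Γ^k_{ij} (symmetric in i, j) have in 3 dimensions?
Γ^k_{ij} has n choices for the upper index and n(n+1)/2 independent symmetric lower index pairs.
Total = 3 × 3×4/2 = 3 × 6 = 18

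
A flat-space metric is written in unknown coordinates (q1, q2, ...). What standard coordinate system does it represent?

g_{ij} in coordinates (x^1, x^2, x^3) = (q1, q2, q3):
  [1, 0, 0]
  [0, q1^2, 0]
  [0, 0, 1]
The line element ds^2 = dq1^2 + q1^2 dq2^2 + dq3^2 is dr^2 + r^2 dθ^2 + dz^2 with q1 = r, q2 = θ, q3 = z.
cylindrical coordinates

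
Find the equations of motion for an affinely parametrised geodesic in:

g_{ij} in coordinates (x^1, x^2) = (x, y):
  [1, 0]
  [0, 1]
Geodesic equation: d^2x^k/dλ^2 + Γ^k_{ij} (dx^i/dλ)(dx^j/dλ) = 0.
All Christoffel symbols vanish, so the geodesics are straight lines:
d^2x/dλ^2 = 0
d^2y/dλ^2 = 0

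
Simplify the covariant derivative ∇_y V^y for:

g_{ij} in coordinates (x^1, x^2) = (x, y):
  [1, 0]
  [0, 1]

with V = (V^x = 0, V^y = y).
All Christoffel symbols are zero.
∇_y V^y = ∂_y V^y + Γ^y_{y j} V^j
  = (1) + (0)(0) + (0)(y)
  = 1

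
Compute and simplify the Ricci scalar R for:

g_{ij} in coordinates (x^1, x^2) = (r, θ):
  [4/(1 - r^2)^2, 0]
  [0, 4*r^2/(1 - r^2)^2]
Non-zero Christoffel symbols (Γ^k_{ij} = Γ^k_{ji}):
Γ^r_{r r} = 2*r/(1 - r^2)
Γ^r_{θ θ} = (r^3 + r)/(r^2 - 1)
Γ^θ_{r θ} = (-r^2 - 1)/(r^3 - r)
Ricci tensor (R_{ij} = R^k_{ikj}): R_{rr} = -4/(r^2 - 1)^2, R_{rθ} = 0, R_{θθ} = -4*r^2/(r^2 - 1)^2
Inverse metric: g^{rr} = (1 - r^2)^2/4, g^{θθ} = (1 - r^2)^2/(4*r^2)
R = g^{ij} R_{ij} = ((1 - r^2)^2/4)(-4/(r^2 - 1)^2) + ((1 - r^2)^2/(4*r^2))(-4*r^2/(r^2 - 1)^2) = -2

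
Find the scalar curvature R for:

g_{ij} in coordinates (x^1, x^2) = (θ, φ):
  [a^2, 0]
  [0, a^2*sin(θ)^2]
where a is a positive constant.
Non-zero Christoffel symbols (Γ^k_{ij} = Γ^k_{ji}):
Γ^θ_{φ φ} = -sin(2*θ)/2
Γ^φ_{θ φ} = 1/tan(θ)
Ricci tensor (R_{ij} = R^k_{ikj}): R_{θθ} = 1, R_{θφ} = 0, R_{φφ} = sin(θ)^2
Inverse metric: g^{θθ} = 1/a^2, g^{φφ} = 1/(a^2*sin(θ)^2)
R = g^{ij} R_{ij} = (1/a^2)(1) + (1/(a^2*sin(θ)^2))(sin(θ)^2) = 2/a^2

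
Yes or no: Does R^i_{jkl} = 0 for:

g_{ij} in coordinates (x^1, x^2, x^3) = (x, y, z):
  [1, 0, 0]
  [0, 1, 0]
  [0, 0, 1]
All metric components are constant, so every Christoffel symbol vanishes and R^i_{jkl} = 0.
Yes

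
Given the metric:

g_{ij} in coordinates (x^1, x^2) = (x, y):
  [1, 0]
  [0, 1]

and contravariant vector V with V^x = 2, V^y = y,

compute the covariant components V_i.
V_i = g_{ij} V^j:
V_x = (1)(2) + (0)(y) = 2
V_y = (0)(2) + (1)(y) = y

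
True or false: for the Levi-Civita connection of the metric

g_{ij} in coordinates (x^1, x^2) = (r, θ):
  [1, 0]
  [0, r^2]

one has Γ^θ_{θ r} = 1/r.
Γ^θ_{θ r} = (1/2) g^{θθ} (∂_θ g_{θr} + ∂_r g_{θθ} - ∂_θ g_{θr}) = (1/2)(1/r^2)((0) + (2*r) - (0)) = 1/r
This equals the proposed value 1/r.
True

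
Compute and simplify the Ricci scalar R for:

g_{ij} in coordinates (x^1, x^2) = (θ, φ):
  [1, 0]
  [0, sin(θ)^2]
Non-zero Christoffel symbols (Γ^k_{ij} = Γ^k_{ji}):
Γ^θ_{φ φ} = -sin(2*θ)/2
Γ^φ_{θ φ} = 1/tan(θ)
Ricci tensor (R_{ij} = R^k_{ikj}): R_{θθ} = 1, R_{θφ} = 0, R_{φφ} = sin(θ)^2
Inverse metric: g^{θθ} = 1, g^{φφ} = 1/sin(θ)^2
R = g^{ij} R_{ij} = (1)(1) + (1/sin(θ)^2)(sin(θ)^2) = 2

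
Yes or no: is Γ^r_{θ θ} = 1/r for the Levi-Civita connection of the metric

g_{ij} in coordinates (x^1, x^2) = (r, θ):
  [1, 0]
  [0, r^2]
Γ^r_{θ θ} = (1/2) g^{rr} (∂_θ g_{rθ} + ∂_θ g_{rθ} - ∂_r g_{θθ}) = (1/2)(1)((0) + (0) - (2*r)) = -r
This differs from the proposed value 1/r.
No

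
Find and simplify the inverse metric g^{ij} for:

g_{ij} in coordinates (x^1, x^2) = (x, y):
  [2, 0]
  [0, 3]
The metric is diagonal, so g^{ij} is diagonal with entries 1/g_{ii}: diag(1/2, 1/3).
g^{ij}:
  [1/2, 0]
  [0, 1/3]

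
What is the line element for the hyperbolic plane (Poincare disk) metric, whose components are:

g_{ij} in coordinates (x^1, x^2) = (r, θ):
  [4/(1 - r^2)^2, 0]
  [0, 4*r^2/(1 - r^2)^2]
ds^2 = g_{ij} dx^i dx^j; only the non-zero components contribute.
ds^2 = (4/(1 - r^2)^2) dr^2 + (4*r^2/(1 - r^2)^2) dθ^2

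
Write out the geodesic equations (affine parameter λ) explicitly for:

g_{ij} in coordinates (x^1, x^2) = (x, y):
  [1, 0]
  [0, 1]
Geodesic equation: d^2x^k/dλ^2 + Γ^k_{ij} (dx^i/dλ)(dx^j/dλ) = 0.
All Christoffel symbols vanish, so the geodesics are straight lines:
d^2x/dλ^2 = 0
d^2y/dλ^2 = 0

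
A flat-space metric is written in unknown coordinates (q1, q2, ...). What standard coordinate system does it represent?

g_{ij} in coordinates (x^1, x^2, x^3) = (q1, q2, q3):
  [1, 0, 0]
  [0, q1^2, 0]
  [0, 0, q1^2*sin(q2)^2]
The line element ds^2 = dq1^2 + q1^2 dq2^2 + q1^2 sin(q2)^2 dq3^2 is dr^2 + r^2 dθ^2 + r^2 sin(θ)^2 dφ^2 with q1 = r, q2 = θ, q3 = φ.
spherical coordinates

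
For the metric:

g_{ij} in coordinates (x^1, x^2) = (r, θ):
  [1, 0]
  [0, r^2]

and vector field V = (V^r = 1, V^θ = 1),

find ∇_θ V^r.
Non-zero Christoffel symbols:
Γ^r_{θ θ} = -r
Γ^θ_{r θ} = 1/r
∇_θ V^r = ∂_θ V^r + Γ^r_{θ j} V^j
  = (0) + (0)(1) + (-r)(1)
  = -r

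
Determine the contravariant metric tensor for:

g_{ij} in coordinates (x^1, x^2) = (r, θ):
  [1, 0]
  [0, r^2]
The metric is diagonal, so g^{ij} is diagonal with entries 1/g_{ii}: diag(1, 1/(r^2)).
g^{ij}:
  [1, 0]
  [0, 1/r^2]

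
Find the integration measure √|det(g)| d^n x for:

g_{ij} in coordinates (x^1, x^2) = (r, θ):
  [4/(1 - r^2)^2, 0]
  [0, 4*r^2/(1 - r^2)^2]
det(g) = 16*r^2/(1 - r^2)^4
√|det(g)| = 4*r/(r^2 - 1)^2
Volume element: dV = 4*r/(r^2 - 1)^2 dr dθ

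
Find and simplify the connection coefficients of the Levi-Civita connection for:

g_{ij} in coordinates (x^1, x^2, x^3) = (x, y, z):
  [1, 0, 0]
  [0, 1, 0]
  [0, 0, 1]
Using Γ^k_{ij} = (1/2) g^{km} (∂_i g_{mj} + ∂_j g_{mi} - ∂_m g_{ij}); the metric is diagonal, so only the m = k term contributes.
Every metric component is constant, so all ∂_m g_{ij} = 0 and every Christoffel symbol vanishes.
All Christoffel symbols are zero.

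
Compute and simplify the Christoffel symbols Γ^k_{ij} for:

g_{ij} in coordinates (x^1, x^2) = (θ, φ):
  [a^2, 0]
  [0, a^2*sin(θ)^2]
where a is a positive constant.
Using Γ^k_{ij} = (1/2) g^{km} (∂_i g_{mj} + ∂_j g_{mi} - ∂_m g_{ij}); the metric is diagonal, so only the m = k term contributes.
Non-zero symbols (using the symmetry Γ^k_{ij} = Γ^k_{ji}):
Γ^θ_{φ φ} = (1/2) g^{θθ} (∂_φ g_{θφ} + ∂_φ g_{θφ} - ∂_θ g_{φφ}) = (1/2)(1/a^2)((0) + (0) - (a^2*sin(2*θ))) = -sin(2*θ)/2
Γ^φ_{θ φ} = (1/2) g^{φφ} (∂_θ g_{φφ} + ∂_φ g_{φθ} - ∂_φ g_{θφ}) = (1/2)(1/(a^2*sin(θ)^2))((a^2*sin(2*θ)) + (0) - (0)) = 1/tan(θ)
All other Christoffel symbols are zero.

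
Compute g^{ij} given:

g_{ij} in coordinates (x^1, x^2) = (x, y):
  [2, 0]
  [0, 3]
The metric is diagonal, so g^{ij} is diagonal with entries 1/g_{ii}: diag(1/2, 1/3).
g^{ij}:
  [1/2, 0]
  [0, 1/3]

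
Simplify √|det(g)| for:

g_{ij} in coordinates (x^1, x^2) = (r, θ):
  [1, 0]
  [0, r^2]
det(g) = r^2
√|det(g)| = r
Volume element: dV = r dr dθ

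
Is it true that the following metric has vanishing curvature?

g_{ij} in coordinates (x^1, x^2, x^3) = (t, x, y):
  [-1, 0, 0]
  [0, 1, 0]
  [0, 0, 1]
All metric components are constant, so every Christoffel symbol vanishes and R^i_{jkl} = 0.
Yes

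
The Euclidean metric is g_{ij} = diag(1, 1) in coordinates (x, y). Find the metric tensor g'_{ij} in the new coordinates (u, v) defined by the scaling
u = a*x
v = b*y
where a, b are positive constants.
Invert the transformation: x = u/a, y = v/b
g'_{ij} = (∂x^k/∂x'^i)(∂x^l/∂x'^j) g_{kl}; with g_{kl} = δ_{kl} this is Σ_k (∂x^k/∂x'^i)(∂x^k/∂x'^j).
Jacobian: ∂x/∂u = 1/a, ∂x/∂v = 0, ∂y/∂u = 0, ∂y/∂v = 1/b
g'_{uu} = (1/a)(1/a) + (0)(0) = 1/a^2
g'_{uv} = (1/a)(0) + (0)(1/b) = 0
g'_{vv} = (0)(0) + (1/b)(1/b) = 1/b^2
g'_{ij} = diag(1/a^2, 1/b^2)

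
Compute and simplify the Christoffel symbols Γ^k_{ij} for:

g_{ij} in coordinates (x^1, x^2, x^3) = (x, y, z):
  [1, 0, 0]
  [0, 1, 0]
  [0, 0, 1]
Using Γ^k_{ij} = (1/2) g^{km} (∂_i g_{mj} + ∂_j g_{mi} - ∂_m g_{ij}); the metric is diagonal, so only the m = k term contributes.
Every metric component is constant, so all ∂_m g_{ij} = 0 and every Christoffel symbol vanishes.
All Christoffel symbols are zero.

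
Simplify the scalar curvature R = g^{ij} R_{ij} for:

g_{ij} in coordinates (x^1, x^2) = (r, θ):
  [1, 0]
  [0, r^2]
Non-zero Christoffel symbols (Γ^k_{ij} = Γ^k_{ji}):
Γ^r_{θ θ} = -r
Γ^θ_{r θ} = 1/r
Ricci tensor (R_{ij} = R^k_{ikj}): R_{rr} = 0, R_{rθ} = 0, R_{θθ} = 0
Inverse metric: g^{rr} = 1, g^{θθ} = 1/r^2
R = g^{ij} R_{ij} = (1)(0) + (1/r^2)(0) = 0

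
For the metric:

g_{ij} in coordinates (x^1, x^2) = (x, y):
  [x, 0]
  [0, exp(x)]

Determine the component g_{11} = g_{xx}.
With x^1 = x, x^2 = y, g_{11} = g_{xx} is the row-1, column-1 entry of the matrix.
g_{11} = x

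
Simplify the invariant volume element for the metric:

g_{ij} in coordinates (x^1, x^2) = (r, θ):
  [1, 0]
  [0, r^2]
det(g) = r^2
√|det(g)| = r
Volume element: dV = r dr dθ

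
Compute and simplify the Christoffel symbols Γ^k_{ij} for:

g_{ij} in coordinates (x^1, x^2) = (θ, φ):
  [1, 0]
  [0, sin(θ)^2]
Using Γ^k_{ij} = (1/2) g^{km} (∂_i g_{mj} + ∂_j g_{mi} - ∂_m g_{ij}); the metric is diagonal, so only the m = k term contributes.
Non-zero symbols (using the symmetry Γ^k_{ij} = Γ^k_{ji}):
Γ^θ_{φ φ} = (1/2) g^{θθ} (∂_φ g_{θφ} + ∂_φ g_{θφ} - ∂_θ g_{φφ}) = (1/2)(1)((0) + (0) - (sin(2*θ))) = -sin(2*θ)/2
Γ^φ_{θ φ} = (1/2) g^{φφ} (∂_θ g_{φφ} + ∂_φ g_{φθ} - ∂_φ g_{θφ}) = (1/2)(1/sin(θ)^2)((sin(2*θ)) + (0) - (0)) = 1/tan(θ)
All other Christoffel symbols are zero.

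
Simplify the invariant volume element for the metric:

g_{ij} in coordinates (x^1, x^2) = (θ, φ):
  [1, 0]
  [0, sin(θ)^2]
det(g) = sin(θ)^2
√|det(g)| = sin(θ) (taking 0 < θ < π so that |sin(θ)| = sin(θ))
Volume element: dV = sin(θ) dθ dφ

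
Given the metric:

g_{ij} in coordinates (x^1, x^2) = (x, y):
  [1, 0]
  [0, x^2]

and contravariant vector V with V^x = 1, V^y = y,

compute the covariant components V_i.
V_i = g_{ij} V^j:
V_x = (1)(1) + (0)(y) = 1
V_y = (0)(1) + (x^2)(y) = x^2*y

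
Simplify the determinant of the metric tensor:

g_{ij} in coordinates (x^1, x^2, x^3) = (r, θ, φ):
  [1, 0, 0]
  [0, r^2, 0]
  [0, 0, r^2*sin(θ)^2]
Diagonal metric: det(g) = g_{11}·g_{22}·g_{33}
= (1)·(r^2)·(r^2*sin(θ)^2)
det(g) = r^4*sin(θ)^2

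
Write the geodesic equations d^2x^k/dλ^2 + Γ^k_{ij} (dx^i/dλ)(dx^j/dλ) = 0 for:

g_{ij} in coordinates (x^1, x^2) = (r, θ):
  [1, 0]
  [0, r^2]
Geodesic equation: d^2x^k/dλ^2 + Γ^k_{ij} (dx^i/dλ)(dx^j/dλ) = 0.
Non-zero Christoffel symbols:
Γ^r_{θ θ} = -r
Γ^θ_{r θ} = 1/r
Substituting (the symmetric pair Γ^k_{ij}, Γ^k_{ji} combines into a factor 2):
d^2r/dλ^2 - r (dθ/dλ)^2 = 0
d^2θ/dλ^2 + (2/r) (dr/dλ)(dθ/dλ) = 0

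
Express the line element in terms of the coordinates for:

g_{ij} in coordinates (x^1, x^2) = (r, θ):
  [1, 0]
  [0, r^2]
ds^2 = g_{ij} dx^i dx^j; only the non-zero components contribute.
ds^2 = dr^2 + r^2 dθ^2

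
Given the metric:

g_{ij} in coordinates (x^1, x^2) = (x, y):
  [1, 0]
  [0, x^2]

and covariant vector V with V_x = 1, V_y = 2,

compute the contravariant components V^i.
Inverse metric (diagonal): g^{xx} = 1, g^{yy} = 1/x^2
V^i = g^{ij} V_j:
V^x = (1)(1) + (0)(2) = 1
V^y = (0)(1) + (1/x^2)(2) = 2/x^2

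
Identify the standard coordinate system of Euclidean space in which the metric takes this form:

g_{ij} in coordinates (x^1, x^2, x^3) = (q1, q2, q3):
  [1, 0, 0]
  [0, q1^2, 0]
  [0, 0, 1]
The line element ds^2 = dq1^2 + q1^2 dq2^2 + dq3^2 is dr^2 + r^2 dθ^2 + dz^2 with q1 = r, q2 = θ, q3 = z.
cylindrical coordinates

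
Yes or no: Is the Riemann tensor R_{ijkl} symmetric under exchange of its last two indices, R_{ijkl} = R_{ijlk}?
It is antisymmetric in the last pair: R_{ijkl} = -R_{ijlk}.
No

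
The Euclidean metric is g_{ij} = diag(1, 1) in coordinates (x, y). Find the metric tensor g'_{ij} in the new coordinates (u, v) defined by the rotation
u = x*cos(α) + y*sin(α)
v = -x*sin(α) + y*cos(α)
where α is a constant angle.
Invert the transformation: x = u*cos(α) - v*sin(α), y = u*sin(α) + v*cos(α)
g'_{ij} = (∂x^k/∂x'^i)(∂x^l/∂x'^j) g_{kl}; with g_{kl} = δ_{kl} this is Σ_k (∂x^k/∂x'^i)(∂x^k/∂x'^j).
Jacobian: ∂x/∂u = cos(α), ∂x/∂v = -sin(α), ∂y/∂u = sin(α), ∂y/∂v = cos(α)
g'_{uu} = (cos(α))(cos(α)) + (sin(α))(sin(α)) = 1
g'_{uv} = (cos(α))(-sin(α)) + (sin(α))(cos(α)) = 0
g'_{vv} = (-sin(α))(-sin(α)) + (cos(α))(cos(α)) = 1
g'_{ij} = diag(1, 1)
The Euclidean metric is invariant under rotations.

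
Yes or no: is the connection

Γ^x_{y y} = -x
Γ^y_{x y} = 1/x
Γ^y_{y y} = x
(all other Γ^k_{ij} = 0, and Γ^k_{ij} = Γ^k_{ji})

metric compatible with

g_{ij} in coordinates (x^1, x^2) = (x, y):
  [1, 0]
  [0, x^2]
Using ∇_k g_{ij} = ∂_k g_{ij} - Γ^m_{ki} g_{mj} - Γ^m_{kj} g_{im}:
∇_y g_{yy} = (0) - (x^3) - (x^3) = -2*x^3 ≠ 0
So the connection is not metric compatible (it is not the Levi-Civita connection).
No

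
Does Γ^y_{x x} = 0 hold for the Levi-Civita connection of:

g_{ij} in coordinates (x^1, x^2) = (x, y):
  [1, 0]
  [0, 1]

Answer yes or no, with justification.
Γ^y_{x x} = (1/2) g^{yy} (∂_x g_{yx} + ∂_x g_{yx} - ∂_y g_{xx}) = (1/2)(1)((0) + (0) - (0)) = 0
This equals the proposed value 0.
Yes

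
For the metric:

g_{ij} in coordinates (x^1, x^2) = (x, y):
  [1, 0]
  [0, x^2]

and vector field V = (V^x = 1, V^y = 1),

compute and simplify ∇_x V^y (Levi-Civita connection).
Non-zero Christoffel symbols:
Γ^x_{y y} = -x
Γ^y_{x y} = 1/x
∇_x V^y = ∂_x V^y + Γ^y_{x j} V^j
  = (0) + (0)(1) + (1/x)(1)
  = 1/x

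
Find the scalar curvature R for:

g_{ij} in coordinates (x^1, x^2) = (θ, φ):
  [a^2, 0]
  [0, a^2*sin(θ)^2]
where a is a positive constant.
Non-zero Christoffel symbols (Γ^k_{ij} = Γ^k_{ji}):
Γ^θ_{φ φ} = -sin(2*θ)/2
Γ^φ_{θ φ} = 1/tan(θ)
Ricci tensor (R_{ij} = R^k_{ikj}): R_{θθ} = 1, R_{θφ} = 0, R_{φφ} = sin(θ)^2
Inverse metric: g^{θθ} = 1/a^2, g^{φφ} = 1/(a^2*sin(θ)^2)
R = g^{ij} R_{ij} = (1/a^2)(1) + (1/(a^2*sin(θ)^2))(sin(θ)^2) = 2/a^2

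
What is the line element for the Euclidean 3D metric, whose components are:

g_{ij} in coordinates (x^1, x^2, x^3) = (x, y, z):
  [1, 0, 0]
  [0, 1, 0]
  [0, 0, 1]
ds^2 = g_{ij} dx^i dx^j; only the non-zero components contribute.
ds^2 = dx^2 + dy^2 + dz^2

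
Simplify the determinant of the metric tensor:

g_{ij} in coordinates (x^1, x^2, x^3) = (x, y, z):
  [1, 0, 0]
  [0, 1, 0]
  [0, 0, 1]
Diagonal metric: det(g) = g_{11}·g_{22}·g_{33}
= (1)·(1)·(1)
det(g) = 1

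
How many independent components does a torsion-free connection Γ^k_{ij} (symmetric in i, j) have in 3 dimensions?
Γ^k_{ij} has n choices for the upper index and n(n+1)/2 independent symmetric lower index pairs.
Total = 3 × 3×4/2 = 3 × 6 = 18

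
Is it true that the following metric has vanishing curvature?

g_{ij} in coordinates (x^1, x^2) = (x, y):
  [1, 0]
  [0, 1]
All metric components are constant, so every Christoffel symbol vanishes and R^i_{jkl} = 0.
Yes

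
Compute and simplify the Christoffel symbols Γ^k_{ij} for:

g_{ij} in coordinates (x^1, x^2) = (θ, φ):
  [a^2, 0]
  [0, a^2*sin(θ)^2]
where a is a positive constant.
Using Γ^k_{ij} = (1/2) g^{km} (∂_i g_{mj} + ∂_j g_{mi} - ∂_m g_{ij}); the metric is diagonal, so only the m = k term contributes.
Non-zero symbols (using the symmetry Γ^k_{ij} = Γ^k_{ji}):
Γ^θ_{φ φ} = (1/2) g^{θθ} (∂_φ g_{θφ} + ∂_φ g_{θφ} - ∂_θ g_{φφ}) = (1/2)(1/a^2)((0) + (0) - (a^2*sin(2*θ))) = -sin(2*θ)/2
Γ^φ_{θ φ} = (1/2) g^{φφ} (∂_θ g_{φφ} + ∂_φ g_{φθ} - ∂_φ g_{θφ}) = (1/2)(1/(a^2*sin(θ)^2))((a^2*sin(2*θ)) + (0) - (0)) = 1/tan(θ)
All other Christoffel symbols are zero.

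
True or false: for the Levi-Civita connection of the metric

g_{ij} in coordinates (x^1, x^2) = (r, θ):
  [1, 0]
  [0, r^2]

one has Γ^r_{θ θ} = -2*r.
Γ^r_{θ θ} = (1/2) g^{rr} (∂_θ g_{rθ} + ∂_θ g_{rθ} - ∂_r g_{θθ}) = (1/2)(1)((0) + (0) - (2*r)) = -r
This differs from the proposed value -2*r.
False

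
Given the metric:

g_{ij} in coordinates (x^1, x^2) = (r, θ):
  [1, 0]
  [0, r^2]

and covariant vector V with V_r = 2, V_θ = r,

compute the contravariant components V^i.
Inverse metric (diagonal): g^{rr} = 1, g^{θθ} = 1/r^2
V^i = g^{ij} V_j:
V^r = (1)(2) + (0)(r) = 2
V^θ = (0)(2) + (1/r^2)(r) = 1/r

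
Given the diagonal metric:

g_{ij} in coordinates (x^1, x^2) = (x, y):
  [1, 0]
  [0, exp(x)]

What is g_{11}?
With x^1 = x, x^2 = y, g_{11} = g_{xx} is the row-1, column-1 entry of the matrix.
g_{11} = 1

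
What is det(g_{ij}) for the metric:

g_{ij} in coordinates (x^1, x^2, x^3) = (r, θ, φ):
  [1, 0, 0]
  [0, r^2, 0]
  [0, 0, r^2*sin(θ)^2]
Diagonal metric: det(g) = g_{11}·g_{22}·g_{33}
= (1)·(r^2)·(r^2*sin(θ)^2)
det(g) = r^4*sin(θ)^2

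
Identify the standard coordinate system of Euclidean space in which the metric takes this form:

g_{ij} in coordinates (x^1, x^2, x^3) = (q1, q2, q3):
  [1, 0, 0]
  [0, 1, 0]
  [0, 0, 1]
All components are constant and the metric is the identity, i.e. orthonormal rectilinear coordinates.
Cartesian (3D) coordinates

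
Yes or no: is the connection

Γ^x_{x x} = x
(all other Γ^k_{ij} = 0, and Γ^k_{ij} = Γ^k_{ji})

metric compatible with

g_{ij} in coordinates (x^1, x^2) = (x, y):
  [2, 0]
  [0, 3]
Using ∇_k g_{ij} = ∂_k g_{ij} - Γ^m_{ki} g_{mj} - Γ^m_{kj} g_{im}:
∇_x g_{xx} = (0) - (2*x) - (2*x) = -4*x ≠ 0
So the connection is not metric compatible (it is not the Levi-Civita connection).
No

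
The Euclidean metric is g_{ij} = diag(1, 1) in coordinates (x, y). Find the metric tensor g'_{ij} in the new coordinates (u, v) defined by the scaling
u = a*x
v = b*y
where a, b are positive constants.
Invert the transformation: x = u/a, y = v/b
g'_{ij} = (∂x^k/∂x'^i)(∂x^l/∂x'^j) g_{kl}; with g_{kl} = δ_{kl} this is Σ_k (∂x^k/∂x'^i)(∂x^k/∂x'^j).
Jacobian: ∂x/∂u = 1/a, ∂x/∂v = 0, ∂y/∂u = 0, ∂y/∂v = 1/b
g'_{uu} = (1/a)(1/a) + (0)(0) = 1/a^2
g'_{uv} = (1/a)(0) + (0)(1/b) = 0
g'_{vv} = (0)(0) + (1/b)(1/b) = 1/b^2
g'_{ij} = diag(1/a^2, 1/b^2)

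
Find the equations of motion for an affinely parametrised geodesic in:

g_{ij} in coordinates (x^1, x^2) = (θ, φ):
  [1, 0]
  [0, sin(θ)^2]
Geodesic equation: d^2x^k/dλ^2 + Γ^k_{ij} (dx^i/dλ)(dx^j/dλ) = 0.
Non-zero Christoffel symbols:
Γ^θ_{φ φ} = -sin(2*θ)/2
Γ^φ_{θ φ} = 1/tan(θ)
Substituting (the symmetric pair Γ^k_{ij}, Γ^k_{ji} combines into a factor 2):
d^2θ/dλ^2 - (sin(2*θ)/2) (dφ/dλ)^2 = 0
d^2φ/dλ^2 + (2/tan(θ)) (dθ/dλ)(dφ/dλ) = 0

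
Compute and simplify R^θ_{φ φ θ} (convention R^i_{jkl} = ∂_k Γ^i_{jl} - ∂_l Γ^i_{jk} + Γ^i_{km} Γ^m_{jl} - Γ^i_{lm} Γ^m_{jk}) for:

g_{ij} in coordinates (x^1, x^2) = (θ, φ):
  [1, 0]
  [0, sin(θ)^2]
Non-zero Christoffel symbols (Γ^k_{ij} = Γ^k_{ji}):
Γ^θ_{φ φ} = -sin(2*θ)/2
Γ^φ_{θ φ} = 1/tan(θ)
R^θ_{φ φ θ} = ∂_φ Γ^θ_{φ θ} - ∂_θ Γ^θ_{φ φ} + Γ^θ_{φ m} Γ^m_{φ θ} - Γ^θ_{θ m} Γ^m_{φ φ}
  = (0) - (-cos(2*θ)) + (-cos(θ)^2) - (0) = -sin(θ)^2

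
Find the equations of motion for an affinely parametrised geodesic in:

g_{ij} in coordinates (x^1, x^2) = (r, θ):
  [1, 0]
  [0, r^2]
Geodesic equation: d^2x^k/dλ^2 + Γ^k_{ij} (dx^i/dλ)(dx^j/dλ) = 0.
Non-zero Christoffel symbols:
Γ^r_{θ θ} = -r
Γ^θ_{r θ} = 1/r
Substituting (the symmetric pair Γ^k_{ij}, Γ^k_{ji} combines into a factor 2):
d^2r/dλ^2 - r (dθ/dλ)^2 = 0
d^2θ/dλ^2 + (2/r) (dr/dλ)(dθ/dλ) = 0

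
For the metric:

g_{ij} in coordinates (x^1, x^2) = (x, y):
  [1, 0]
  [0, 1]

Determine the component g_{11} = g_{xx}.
With x^1 = x, x^2 = y, g_{11} = g_{xx} is the row-1, column-1 entry of the matrix.
g_{11} = 1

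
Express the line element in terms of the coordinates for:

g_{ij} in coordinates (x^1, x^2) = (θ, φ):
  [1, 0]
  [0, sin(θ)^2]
ds^2 = g_{ij} dx^i dx^j; only the non-zero components contribute.
ds^2 = dθ^2 + sin(θ)^2 dφ^2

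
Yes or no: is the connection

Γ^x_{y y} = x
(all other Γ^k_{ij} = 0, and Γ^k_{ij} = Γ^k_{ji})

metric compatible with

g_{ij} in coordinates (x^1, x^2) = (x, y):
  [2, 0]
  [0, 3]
Using ∇_k g_{ij} = ∂_k g_{ij} - Γ^m_{ki} g_{mj} - Γ^m_{kj} g_{im}:
∇_y g_{xy} = (0) - (0) - (2*x) = -2*x ≠ 0
So the connection is not metric compatible (it is not the Levi-Civita connection).
No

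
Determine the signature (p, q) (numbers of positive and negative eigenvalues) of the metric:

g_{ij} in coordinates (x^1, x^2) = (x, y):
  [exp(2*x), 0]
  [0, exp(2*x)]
The metric is diagonal, so its eigenvalues are the diagonal entries: exp(2*x), exp(2*x) (at a generic point, where coordinate-dependent entries are positive).
2 positive, 0 negative.
(2, 0) - Riemannian (positive definite)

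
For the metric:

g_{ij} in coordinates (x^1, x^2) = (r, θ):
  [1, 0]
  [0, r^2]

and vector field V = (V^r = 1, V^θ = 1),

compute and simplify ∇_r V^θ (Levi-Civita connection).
Non-zero Christoffel symbols:
Γ^r_{θ θ} = -r
Γ^θ_{r θ} = 1/r
∇_r V^θ = ∂_r V^θ + Γ^θ_{r j} V^j
  = (0) + (0)(1) + (1/r)(1)
  = 1/r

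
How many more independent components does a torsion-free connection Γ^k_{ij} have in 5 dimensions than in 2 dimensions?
Independent components in n dimensions: n × n(n+1)/2 = n^2(n+1)/2.
5D: 5 × 15 = 75
2D: 2 × 3 = 6
Difference = 75 - 6 = 69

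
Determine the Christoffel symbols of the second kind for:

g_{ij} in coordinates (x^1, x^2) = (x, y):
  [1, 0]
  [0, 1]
Using Γ^k_{ij} = (1/2) g^{km} (∂_i g_{mj} + ∂_j g_{mi} - ∂_m g_{ij}); the metric is diagonal, so only the m = k term contributes.
Every metric component is constant, so all ∂_m g_{ij} = 0 and every Christoffel symbol vanishes.
All Christoffel symbols are zero.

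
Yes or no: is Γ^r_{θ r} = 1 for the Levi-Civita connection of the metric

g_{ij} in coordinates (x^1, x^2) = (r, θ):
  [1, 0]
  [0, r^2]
Γ^r_{θ r} = (1/2) g^{rr} (∂_θ g_{rr} + ∂_r g_{rθ} - ∂_r g_{θr}) = (1/2)(1)((0) + (0) - (0)) = 0
This differs from the proposed value 1.
No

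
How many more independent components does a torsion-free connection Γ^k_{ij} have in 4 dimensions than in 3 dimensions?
Independent components in n dimensions: n × n(n+1)/2 = n^2(n+1)/2.
4D: 4 × 10 = 40
3D: 3 × 6 = 18
Difference = 40 - 18 = 22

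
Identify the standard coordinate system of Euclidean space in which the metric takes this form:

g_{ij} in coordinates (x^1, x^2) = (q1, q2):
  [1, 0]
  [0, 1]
All components are constant and the metric is the identity, i.e. orthonormal rectilinear coordinates.
Cartesian (2D) coordinates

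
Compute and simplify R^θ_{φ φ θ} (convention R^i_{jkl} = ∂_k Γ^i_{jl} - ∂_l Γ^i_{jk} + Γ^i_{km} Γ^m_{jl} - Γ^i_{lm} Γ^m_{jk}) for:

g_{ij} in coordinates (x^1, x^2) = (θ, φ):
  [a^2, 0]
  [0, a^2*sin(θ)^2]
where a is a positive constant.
Non-zero Christoffel symbols (Γ^k_{ij} = Γ^k_{ji}):
Γ^θ_{φ φ} = -sin(2*θ)/2
Γ^φ_{θ φ} = 1/tan(θ)
R^θ_{φ φ θ} = ∂_φ Γ^θ_{φ θ} - ∂_θ Γ^θ_{φ φ} + Γ^θ_{φ m} Γ^m_{φ θ} - Γ^θ_{θ m} Γ^m_{φ φ}
  = (0) - (-cos(2*θ)) + (-cos(θ)^2) - (0) = -sin(θ)^2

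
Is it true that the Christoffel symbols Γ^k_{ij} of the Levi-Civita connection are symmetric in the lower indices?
The Levi-Civita connection is torsion-free, which is exactly Γ^k_{ij} = Γ^k_{ji}.
Yes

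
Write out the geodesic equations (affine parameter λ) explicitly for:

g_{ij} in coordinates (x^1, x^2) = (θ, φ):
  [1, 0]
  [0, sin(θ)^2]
Geodesic equation: d^2x^k/dλ^2 + Γ^k_{ij} (dx^i/dλ)(dx^j/dλ) = 0.
Non-zero Christoffel symbols:
Γ^θ_{φ φ} = -sin(2*θ)/2
Γ^φ_{θ φ} = 1/tan(θ)
Substituting (the symmetric pair Γ^k_{ij}, Γ^k_{ji} combines into a factor 2):
d^2θ/dλ^2 - (sin(2*θ)/2) (dφ/dλ)^2 = 0
d^2φ/dλ^2 + (2/tan(θ)) (dθ/dλ)(dφ/dλ) = 0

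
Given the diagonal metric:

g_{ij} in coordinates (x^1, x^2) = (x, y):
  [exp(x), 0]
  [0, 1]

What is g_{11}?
With x^1 = x, x^2 = y, g_{11} = g_{xx} is the row-1, column-1 entry of the matrix.
g_{11} = exp(x)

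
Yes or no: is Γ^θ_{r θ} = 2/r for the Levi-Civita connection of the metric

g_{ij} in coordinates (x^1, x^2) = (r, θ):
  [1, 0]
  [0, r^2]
Γ^θ_{r θ} = (1/2) g^{θθ} (∂_r g_{θθ} + ∂_θ g_{θr} - ∂_θ g_{rθ}) = (1/2)(1/r^2)((2*r) + (0) - (0)) = 1/r
This differs from the proposed value 2/r.
No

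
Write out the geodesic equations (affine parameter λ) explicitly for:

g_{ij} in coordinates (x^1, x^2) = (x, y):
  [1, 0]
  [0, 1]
Geodesic equation: d^2x^k/dλ^2 + Γ^k_{ij} (dx^i/dλ)(dx^j/dλ) = 0.
All Christoffel symbols vanish, so the geodesics are straight lines:
d^2x/dλ^2 = 0
d^2y/dλ^2 = 0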